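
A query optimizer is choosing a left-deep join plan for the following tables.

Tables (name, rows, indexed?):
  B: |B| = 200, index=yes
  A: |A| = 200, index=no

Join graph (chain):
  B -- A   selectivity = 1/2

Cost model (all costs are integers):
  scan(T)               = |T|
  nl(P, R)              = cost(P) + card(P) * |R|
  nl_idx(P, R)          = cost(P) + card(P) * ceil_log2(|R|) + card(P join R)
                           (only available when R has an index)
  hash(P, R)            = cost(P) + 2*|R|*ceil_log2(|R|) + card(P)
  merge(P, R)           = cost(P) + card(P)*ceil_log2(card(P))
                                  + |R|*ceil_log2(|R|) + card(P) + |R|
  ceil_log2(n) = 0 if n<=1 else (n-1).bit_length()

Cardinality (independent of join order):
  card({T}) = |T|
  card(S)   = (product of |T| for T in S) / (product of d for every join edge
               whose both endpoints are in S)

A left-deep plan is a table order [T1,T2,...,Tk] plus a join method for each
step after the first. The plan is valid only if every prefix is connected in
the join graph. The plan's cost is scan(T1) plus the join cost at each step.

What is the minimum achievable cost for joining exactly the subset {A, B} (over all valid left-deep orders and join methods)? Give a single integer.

3600

Selinger DP over subsets of {A,B}:
  {B}: scan cost=200, card=200
  {A}: scan cost=200, card=200
  {AB}: card=20000; try (B,hash)→3600, (A,hash)→3600, (B,merge)→3800, (A,merge)→3800, (B,nl_idx)→21800, (B,nl)→40200 …(+1); best=3600 via (B,hash)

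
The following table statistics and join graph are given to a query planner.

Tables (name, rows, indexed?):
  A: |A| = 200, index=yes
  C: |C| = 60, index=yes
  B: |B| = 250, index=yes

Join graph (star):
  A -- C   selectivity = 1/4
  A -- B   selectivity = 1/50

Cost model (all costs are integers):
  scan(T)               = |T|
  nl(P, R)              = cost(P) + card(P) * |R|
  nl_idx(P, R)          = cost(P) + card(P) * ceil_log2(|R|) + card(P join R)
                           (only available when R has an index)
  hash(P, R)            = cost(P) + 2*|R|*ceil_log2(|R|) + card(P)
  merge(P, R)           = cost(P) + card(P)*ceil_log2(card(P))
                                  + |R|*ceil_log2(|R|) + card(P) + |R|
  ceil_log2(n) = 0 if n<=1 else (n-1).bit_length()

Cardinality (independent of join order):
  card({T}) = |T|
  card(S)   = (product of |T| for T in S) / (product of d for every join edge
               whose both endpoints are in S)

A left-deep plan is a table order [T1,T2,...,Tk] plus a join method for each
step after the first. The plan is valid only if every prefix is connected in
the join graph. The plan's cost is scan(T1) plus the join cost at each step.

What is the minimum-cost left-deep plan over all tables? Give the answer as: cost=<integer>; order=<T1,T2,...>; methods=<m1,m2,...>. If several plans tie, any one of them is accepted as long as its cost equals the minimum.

Selinger DP (subsets sized 1..n):
  {A}: scan cost=200, card=200
  {C}: scan cost=60, card=60
  {B}: scan cost=250, card=250
  {AC}: card=3000; try (C,hash)→1120, (A,merge)→2280, (C,merge)→2420, (A,hash)→3320, (A,nl_idx)→3540, (C,nl_idx)→4400 …(+2); best=1120 via (C,hash)
  {AB}: card=1000; try (B,nl_idx)→2800, (A,nl_idx)→3250, (A,hash)→3700, (B,merge)→4250, (A,merge)→4300, (B,hash)→4400 …(+2); best=2800 via (B,nl_idx)
  {ABC}: card=15000; try (C,hash)→4520, (B,hash)→8120, (C,merge)→14220, (C,nl_idx)→23800, (B,nl_idx)→40120, (B,merge)→42370 …(+2); best=4520 via (C,hash)

cost=4520; order=A,B,C; methods=nl_idx,hash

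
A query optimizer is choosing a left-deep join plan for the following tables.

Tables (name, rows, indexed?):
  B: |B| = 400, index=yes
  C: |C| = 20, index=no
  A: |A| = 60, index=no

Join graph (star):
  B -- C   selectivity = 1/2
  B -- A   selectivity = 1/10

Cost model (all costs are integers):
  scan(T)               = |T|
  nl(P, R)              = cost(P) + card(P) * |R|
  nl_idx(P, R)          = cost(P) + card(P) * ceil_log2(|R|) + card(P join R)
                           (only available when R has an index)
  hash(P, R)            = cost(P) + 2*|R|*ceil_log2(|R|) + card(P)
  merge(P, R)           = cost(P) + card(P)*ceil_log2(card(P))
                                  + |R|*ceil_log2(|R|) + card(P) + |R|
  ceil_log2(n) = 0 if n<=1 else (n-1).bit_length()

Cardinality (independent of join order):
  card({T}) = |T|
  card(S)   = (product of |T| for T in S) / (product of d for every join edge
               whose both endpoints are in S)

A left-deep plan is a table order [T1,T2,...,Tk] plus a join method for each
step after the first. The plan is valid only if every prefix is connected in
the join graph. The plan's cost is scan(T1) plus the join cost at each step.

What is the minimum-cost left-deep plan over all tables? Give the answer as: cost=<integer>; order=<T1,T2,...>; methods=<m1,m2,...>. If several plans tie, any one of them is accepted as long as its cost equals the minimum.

Selinger DP (subsets sized 1..n):
  {B}: scan cost=400, card=400
  {C}: scan cost=20, card=20
  {A}: scan cost=60, card=60
  {BC}: card=4000; try (C,hash)→1000, (B,merge)→4140, (B,nl_idx)→4200, (C,merge)→4520, (B,hash)→7240, (B,nl)→8020 …(+1); best=1000 via (C,hash)
  {AB}: card=2400; try (A,hash)→1520, (B,nl_idx)→3000, (B,merge)→4480, (A,merge)→4820, (B,hash)→7320, (B,nl)→24060 …(+1); best=1520 via (A,hash)
  {ABC}: card=24000; try (C,hash)→4120, (A,hash)→5720, (C,merge)→32840, (C,nl)→49520, (A,merge)→53420, (A,nl)→241000; best=4120 via (C,hash)

cost=4120; order=B,A,C; methods=hash,hash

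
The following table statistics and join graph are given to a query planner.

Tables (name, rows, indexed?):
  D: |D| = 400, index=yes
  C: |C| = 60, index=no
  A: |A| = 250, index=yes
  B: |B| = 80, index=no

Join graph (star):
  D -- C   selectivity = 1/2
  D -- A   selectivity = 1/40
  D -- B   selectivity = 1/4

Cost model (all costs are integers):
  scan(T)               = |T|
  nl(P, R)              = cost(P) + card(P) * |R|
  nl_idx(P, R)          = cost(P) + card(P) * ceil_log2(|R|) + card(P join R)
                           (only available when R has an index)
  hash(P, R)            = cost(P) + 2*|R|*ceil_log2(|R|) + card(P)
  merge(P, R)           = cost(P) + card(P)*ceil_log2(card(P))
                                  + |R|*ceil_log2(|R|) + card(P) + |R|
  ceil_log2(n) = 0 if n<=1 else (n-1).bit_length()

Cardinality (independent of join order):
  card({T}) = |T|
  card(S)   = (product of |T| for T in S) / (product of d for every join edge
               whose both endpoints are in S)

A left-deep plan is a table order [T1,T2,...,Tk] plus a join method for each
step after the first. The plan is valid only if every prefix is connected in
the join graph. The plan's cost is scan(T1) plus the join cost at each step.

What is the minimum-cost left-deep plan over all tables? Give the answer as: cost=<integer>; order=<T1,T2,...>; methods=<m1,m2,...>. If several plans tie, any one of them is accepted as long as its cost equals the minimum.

Selinger DP (subsets sized 1..n):
  {D}: scan cost=400, card=400
  {C}: scan cost=60, card=60
  {A}: scan cost=250, card=250
  {B}: scan cost=80, card=80
  {CD}: card=12000; try (C,hash)→1520, (D,merge)→4480, (C,merge)→4820, (D,hash)→7320, (D,nl_idx)→12600, (D,nl)→24060 …(+1); best=1520 via (C,hash)
  {AD}: card=2500; try (A,hash)→4800, (D,nl_idx)→5000, (A,nl_idx)→6100, (D,merge)→6500, (A,merge)→6650, (D,hash)→7700 …(+2); best=4800 via (A,hash)
  {BD}: card=8000; try (B,hash)→1920, (D,merge)→4720, (B,merge)→5040, (D,hash)→7360, (D,nl_idx)→8800, (D,nl)→32080 …(+1); best=1920 via (B,hash)
  {ACD}: card=75000; try (C,hash)→8020, (A,hash)→17520, (C,merge)→37720, (C,nl)→154800, (A,nl_idx)→172520, (A,merge)→183770 …(+1); best=8020 via (C,hash)
  {BCD}: card=240000; try (C,hash)→10640, (B,hash)→14640, (C,merge)→114340, (B,merge)→182160, (C,nl)→481920, (B,nl)→961520; best=10640 via (C,hash)
  {ABD}: card=50000; try (B,hash)→8420, (A,hash)→13920, (B,merge)→37940, (A,nl_idx)→115920, (A,merge)→116170, (B,nl)→204800 …(+1); best=8420 via (B,hash)
  {ABCD}: card=1500000; try (C,hash)→59140, (B,hash)→84140, (A,hash)→254640, (C,merge)→858840, (B,merge)→1358660, (C,nl)→3008420 …(+4); best=59140 via (C,hash)

cost=59140; order=D,A,B,C; methods=hash,hash,hash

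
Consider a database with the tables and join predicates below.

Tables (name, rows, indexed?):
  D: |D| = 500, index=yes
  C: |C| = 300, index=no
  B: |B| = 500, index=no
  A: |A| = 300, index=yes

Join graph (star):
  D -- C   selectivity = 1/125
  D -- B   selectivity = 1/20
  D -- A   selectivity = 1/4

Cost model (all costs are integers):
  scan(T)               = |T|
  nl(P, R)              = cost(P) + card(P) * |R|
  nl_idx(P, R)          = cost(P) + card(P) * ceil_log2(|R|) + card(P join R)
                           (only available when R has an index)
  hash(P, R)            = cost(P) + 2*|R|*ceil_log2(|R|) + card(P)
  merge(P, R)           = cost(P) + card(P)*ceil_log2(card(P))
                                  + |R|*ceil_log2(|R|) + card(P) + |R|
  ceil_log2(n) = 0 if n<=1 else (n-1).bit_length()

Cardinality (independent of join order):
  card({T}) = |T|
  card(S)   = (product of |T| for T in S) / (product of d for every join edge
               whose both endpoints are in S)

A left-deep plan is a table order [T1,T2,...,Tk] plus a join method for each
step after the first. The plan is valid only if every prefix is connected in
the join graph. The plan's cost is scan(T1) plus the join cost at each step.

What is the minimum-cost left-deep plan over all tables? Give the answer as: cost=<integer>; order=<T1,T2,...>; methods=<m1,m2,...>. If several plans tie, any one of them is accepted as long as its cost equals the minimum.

cost=49800; order=C,D,B,A; methods=nl_idx,hash,hash

Selinger DP (subsets sized 1..n):
  {D}: scan cost=500, card=500
  {C}: scan cost=300, card=300
  {B}: scan cost=500, card=500
  {A}: scan cost=300, card=300
  {CD}: card=1200; try (D,nl_idx)→4200, (C,hash)→6400, (D,merge)→8300, (C,merge)→8500, (D,hash)→9600, (D,nl)→150300 …(+1); best=4200 via (D,nl_idx)
  {BD}: card=12500; try (D,hash)→10000, (B,hash)→10000, (D,merge)→10500, (B,merge)→10500, (D,nl_idx)→17500, (D,nl)→250500 …(+1); best=10000 via (D,hash)
  {AD}: card=37500; try (A,hash)→6400, (D,merge)→8300, (A,merge)→8500, (D,hash)→9600, (D,nl_idx)→40500, (A,nl_idx)→42500 …(+2); best=6400 via (A,hash)
  {BCD}: card=30000; try (B,hash)→14400, (B,merge)→23600, (C,hash)→27900, (C,merge)→200500, (B,nl)→604200, (C,nl)→3760000; best=14400 via (B,hash)
  {ACD}: card=90000; try (A,hash)→10800, (A,merge)→21600, (C,hash)→49300, (A,nl_idx)→105000, (A,nl)→364200, (C,merge)→646900 …(+1); best=10800 via (A,hash)
  {ABD}: card=937500; try (A,hash)→27900, (B,hash)→52900, (A,merge)→200500, (B,merge)→648900, (A,nl_idx)→1060000, (A,nl)→3760000 …(+1); best=27900 via (A,hash)
  {ABCD}: card=2250000; try (A,hash)→49800, (B,hash)→109800, (A,merge)→497400, (C,hash)→970800, (B,merge)→1635800, (A,nl_idx)→2534400 …(+4); best=49800 via (A,hash)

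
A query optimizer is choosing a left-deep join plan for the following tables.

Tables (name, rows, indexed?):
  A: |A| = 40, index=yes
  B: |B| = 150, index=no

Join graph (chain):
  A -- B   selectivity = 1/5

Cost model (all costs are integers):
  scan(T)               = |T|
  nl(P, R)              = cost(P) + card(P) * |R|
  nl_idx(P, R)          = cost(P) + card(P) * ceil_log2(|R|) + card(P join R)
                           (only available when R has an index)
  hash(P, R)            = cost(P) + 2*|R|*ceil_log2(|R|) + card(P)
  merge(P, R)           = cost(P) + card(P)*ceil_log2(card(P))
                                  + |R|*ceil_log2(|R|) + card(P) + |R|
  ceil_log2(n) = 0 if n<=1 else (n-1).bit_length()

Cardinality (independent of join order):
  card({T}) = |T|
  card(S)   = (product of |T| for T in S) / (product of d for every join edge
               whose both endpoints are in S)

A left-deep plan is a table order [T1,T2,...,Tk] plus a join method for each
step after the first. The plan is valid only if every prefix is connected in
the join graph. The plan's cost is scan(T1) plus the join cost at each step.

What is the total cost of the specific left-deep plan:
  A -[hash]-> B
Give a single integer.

2480

step 1: scan A: cost=40, card=40
step 2: join B via hash
    card(P join B) = 40*150/(5) = 1200
    cost = 40 + 2*150*8 + 40 = 2480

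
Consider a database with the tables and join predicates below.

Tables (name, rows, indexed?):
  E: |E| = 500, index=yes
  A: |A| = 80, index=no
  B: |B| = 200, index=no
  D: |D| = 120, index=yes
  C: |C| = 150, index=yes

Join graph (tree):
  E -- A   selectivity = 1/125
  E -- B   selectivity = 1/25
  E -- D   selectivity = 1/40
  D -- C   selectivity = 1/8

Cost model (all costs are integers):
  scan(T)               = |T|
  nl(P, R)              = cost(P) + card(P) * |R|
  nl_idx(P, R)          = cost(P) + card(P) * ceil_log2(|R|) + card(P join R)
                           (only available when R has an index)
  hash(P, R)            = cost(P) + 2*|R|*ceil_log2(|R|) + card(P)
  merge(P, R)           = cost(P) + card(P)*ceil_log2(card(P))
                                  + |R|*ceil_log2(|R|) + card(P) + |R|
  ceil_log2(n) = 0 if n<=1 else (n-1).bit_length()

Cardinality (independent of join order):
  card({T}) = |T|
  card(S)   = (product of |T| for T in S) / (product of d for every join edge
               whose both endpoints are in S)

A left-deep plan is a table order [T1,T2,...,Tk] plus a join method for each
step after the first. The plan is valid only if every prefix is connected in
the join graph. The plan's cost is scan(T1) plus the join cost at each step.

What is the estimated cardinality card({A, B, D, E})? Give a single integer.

Tables in S: A(80), B(200), D(120), E(500)
Edges inside S: E-A(d=125), E-B(d=25), E-D(d=40)
numerator = 80 * 200 * 120 * 500 = 960000000
denominator = 125 * 25 * 40 = 125000
card(S) = 960000000 / 125000 = 7680

7680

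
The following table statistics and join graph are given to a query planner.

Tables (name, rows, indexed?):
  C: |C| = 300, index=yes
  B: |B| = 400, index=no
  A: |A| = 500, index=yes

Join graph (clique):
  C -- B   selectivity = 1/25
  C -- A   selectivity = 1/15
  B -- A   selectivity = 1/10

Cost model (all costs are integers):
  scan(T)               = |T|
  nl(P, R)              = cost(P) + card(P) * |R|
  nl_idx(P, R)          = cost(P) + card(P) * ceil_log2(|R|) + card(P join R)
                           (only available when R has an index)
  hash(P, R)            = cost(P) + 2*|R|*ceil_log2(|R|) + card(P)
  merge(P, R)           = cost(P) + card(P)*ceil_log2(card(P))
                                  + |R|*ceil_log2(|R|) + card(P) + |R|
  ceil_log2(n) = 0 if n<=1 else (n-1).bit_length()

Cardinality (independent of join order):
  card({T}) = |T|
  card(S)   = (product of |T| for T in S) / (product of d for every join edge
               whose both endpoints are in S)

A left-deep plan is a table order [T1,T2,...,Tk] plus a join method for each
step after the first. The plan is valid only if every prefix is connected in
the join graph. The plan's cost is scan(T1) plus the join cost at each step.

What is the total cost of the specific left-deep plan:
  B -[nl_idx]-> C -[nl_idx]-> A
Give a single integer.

step 1: scan B: cost=400, card=400
step 2: join C via nl_idx
    card(P join C) = 400*300/(25) = 4800
    cost = 400 + 400*9 + 4800 = 8800
step 3: join A via nl_idx
    card(P join A) = 4800*500/(15*10) = 16000
    cost = 8800 + 4800*9 + 16000 = 68000

68000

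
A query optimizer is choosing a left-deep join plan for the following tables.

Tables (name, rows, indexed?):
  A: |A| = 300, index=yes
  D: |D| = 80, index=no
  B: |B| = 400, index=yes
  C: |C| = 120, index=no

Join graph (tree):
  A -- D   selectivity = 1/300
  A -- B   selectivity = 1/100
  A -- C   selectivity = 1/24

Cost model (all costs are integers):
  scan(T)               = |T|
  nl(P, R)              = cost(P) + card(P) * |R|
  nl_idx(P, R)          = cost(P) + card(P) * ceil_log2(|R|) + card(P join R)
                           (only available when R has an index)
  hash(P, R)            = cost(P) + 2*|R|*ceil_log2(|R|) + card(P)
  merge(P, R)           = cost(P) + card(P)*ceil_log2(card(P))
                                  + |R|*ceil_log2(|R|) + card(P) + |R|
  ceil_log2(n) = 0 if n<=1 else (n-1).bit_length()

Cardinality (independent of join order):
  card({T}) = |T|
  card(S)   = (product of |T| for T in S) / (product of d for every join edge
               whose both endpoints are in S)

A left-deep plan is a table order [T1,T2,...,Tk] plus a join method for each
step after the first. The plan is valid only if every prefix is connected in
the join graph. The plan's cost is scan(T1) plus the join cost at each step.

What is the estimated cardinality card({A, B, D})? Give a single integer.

Tables in S: A(300), B(400), D(80)
Edges inside S: A-D(d=300), A-B(d=100)
numerator = 300 * 400 * 80 = 9600000
denominator = 300 * 100 = 30000
card(S) = 9600000 / 30000 = 320

320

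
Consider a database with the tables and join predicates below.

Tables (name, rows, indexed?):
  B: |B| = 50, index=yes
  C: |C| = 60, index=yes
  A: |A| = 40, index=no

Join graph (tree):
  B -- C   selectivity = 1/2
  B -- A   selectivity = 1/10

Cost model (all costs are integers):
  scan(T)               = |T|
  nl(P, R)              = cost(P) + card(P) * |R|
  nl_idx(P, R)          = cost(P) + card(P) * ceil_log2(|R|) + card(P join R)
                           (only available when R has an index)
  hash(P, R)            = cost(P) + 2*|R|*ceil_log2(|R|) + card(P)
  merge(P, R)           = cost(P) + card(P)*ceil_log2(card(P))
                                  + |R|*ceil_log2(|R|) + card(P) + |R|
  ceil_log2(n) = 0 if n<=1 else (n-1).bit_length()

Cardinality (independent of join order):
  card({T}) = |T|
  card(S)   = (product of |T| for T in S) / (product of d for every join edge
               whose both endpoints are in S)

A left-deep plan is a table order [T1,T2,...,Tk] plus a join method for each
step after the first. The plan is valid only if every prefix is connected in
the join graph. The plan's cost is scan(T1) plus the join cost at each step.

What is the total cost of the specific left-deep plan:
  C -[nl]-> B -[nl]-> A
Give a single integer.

63060

step 1: scan C: cost=60, card=60
step 2: join B via nl
    card(P join B) = 60*50/(2) = 1500
    cost = 60 + 60*50 = 3060
step 3: join A via nl
    card(P join A) = 1500*40/(10) = 6000
    cost = 3060 + 1500*40 = 63060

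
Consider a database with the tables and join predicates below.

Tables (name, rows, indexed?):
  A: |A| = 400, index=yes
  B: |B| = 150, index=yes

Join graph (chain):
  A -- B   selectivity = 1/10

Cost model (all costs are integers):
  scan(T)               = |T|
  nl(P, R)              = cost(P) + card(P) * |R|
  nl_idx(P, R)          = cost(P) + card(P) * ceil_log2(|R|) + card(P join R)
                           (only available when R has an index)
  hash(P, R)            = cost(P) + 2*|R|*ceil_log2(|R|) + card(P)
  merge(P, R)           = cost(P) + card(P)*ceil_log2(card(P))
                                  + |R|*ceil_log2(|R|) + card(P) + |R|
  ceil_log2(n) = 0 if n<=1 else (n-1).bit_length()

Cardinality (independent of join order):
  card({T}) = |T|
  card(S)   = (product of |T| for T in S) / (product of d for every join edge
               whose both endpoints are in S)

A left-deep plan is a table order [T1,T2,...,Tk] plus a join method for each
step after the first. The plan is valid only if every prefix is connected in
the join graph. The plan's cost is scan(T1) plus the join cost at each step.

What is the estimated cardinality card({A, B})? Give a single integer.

Tables in S: A(400), B(150)
Edges inside S: A-B(d=10)
numerator = 400 * 150 = 60000
denominator = 10 = 10
card(S) = 60000 / 10 = 6000

6000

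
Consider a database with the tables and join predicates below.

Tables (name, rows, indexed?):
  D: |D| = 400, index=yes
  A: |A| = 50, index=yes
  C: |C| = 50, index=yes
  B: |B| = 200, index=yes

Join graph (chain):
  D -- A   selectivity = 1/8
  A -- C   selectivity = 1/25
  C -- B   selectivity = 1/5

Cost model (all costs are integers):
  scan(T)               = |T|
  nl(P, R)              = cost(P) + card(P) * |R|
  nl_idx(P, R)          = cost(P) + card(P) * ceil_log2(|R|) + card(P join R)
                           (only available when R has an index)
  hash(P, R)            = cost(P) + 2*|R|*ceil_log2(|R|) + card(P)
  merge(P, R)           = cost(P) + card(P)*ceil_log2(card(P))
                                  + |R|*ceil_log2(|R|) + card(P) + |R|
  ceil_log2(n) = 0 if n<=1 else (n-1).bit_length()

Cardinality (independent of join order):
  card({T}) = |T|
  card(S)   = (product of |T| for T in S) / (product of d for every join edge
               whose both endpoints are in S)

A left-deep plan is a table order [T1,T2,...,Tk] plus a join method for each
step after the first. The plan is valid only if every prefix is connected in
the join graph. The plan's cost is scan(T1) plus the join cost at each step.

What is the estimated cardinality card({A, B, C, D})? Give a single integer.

Tables in S: A(50), B(200), C(50), D(400)
Edges inside S: D-A(d=8), A-C(d=25), C-B(d=5)
numerator = 50 * 200 * 50 * 400 = 200000000
denominator = 8 * 25 * 5 = 1000
card(S) = 200000000 / 1000 = 200000

200000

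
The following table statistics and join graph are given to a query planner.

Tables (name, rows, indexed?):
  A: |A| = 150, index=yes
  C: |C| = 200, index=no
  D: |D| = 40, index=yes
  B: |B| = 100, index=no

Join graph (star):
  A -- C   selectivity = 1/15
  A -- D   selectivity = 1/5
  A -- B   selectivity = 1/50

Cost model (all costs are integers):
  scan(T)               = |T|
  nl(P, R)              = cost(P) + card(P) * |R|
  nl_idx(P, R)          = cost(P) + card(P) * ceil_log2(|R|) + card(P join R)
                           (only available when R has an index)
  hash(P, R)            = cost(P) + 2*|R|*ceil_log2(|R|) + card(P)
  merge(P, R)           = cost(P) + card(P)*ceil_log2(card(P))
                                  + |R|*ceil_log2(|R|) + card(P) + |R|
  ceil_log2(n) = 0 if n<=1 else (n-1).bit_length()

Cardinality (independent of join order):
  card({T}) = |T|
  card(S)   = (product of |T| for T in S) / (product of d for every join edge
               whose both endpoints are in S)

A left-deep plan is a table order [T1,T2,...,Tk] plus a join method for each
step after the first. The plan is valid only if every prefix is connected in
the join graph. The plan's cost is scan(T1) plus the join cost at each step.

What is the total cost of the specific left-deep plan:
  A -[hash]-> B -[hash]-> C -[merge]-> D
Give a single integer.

step 1: scan A: cost=150, card=150
step 2: join B via hash
    card(P join B) = 150*100/(50) = 300
    cost = 150 + 2*100*7 + 150 = 1700
step 3: join C via hash
    card(P join C) = 300*200/(15) = 4000
    cost = 1700 + 2*200*8 + 300 = 5200
step 4: join D via merge
    card(P join D) = 4000*40/(5) = 32000
    cost = 5200 + 4000*12 + 40*6 + 4000 + 40 = 57480

57480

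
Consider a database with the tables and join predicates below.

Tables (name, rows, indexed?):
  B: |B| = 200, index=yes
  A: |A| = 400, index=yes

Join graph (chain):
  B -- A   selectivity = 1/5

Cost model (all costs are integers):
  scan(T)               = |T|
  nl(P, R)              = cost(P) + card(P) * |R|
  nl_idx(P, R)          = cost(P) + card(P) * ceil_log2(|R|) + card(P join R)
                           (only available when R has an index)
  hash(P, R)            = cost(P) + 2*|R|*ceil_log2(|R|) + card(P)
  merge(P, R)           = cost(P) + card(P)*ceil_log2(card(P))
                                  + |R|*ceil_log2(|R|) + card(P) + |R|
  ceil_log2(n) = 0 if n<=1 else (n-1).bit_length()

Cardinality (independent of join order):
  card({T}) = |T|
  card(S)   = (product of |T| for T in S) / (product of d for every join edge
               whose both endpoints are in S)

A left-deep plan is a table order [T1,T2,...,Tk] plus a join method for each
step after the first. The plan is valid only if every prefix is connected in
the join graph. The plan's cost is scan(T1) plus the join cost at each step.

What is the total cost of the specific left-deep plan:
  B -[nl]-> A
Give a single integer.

step 1: scan B: cost=200, card=200
step 2: join A via nl
    card(P join A) = 200*400/(5) = 16000
    cost = 200 + 200*400 = 80200

80200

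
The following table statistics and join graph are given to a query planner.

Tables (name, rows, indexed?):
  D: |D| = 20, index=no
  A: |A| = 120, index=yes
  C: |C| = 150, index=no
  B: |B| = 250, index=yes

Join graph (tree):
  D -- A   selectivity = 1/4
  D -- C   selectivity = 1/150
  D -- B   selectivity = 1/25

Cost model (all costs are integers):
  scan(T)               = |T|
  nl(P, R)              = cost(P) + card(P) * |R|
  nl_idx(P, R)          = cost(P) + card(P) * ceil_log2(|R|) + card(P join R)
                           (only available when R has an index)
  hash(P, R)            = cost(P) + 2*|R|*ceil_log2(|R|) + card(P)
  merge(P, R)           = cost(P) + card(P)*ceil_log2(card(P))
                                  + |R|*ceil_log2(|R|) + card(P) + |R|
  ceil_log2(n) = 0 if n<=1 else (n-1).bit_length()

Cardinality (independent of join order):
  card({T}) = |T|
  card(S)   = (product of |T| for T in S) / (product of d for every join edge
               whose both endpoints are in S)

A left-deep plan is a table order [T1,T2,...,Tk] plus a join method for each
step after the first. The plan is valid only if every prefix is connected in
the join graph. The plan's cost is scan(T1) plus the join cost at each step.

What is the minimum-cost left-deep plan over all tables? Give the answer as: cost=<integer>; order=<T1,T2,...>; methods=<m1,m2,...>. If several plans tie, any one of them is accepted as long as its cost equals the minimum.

Selinger DP (subsets sized 1..n):
  {D}: scan cost=20, card=20
  {A}: scan cost=120, card=120
  {C}: scan cost=150, card=150
  {B}: scan cost=250, card=250
  {AD}: card=600; try (D,hash)→440, (A,nl_idx)→760, (A,merge)→1100, (D,merge)→1200, (A,hash)→1720, (A,nl)→2420 …(+1); best=440 via (D,hash)
  {CD}: card=20; try (D,hash)→500, (C,merge)→1490, (D,merge)→1620, (C,hash)→2440, (C,nl)→3020, (D,nl)→3150; best=500 via (D,hash)
  {BD}: card=200; try (B,nl_idx)→380, (D,hash)→700, (B,merge)→2390, (D,merge)→2620, (B,hash)→4040, (B,nl)→5020 …(+1); best=380 via (B,nl_idx)
  {ACD}: card=600; try (A,nl_idx)→1240, (A,merge)→1580, (A,hash)→2200, (A,nl)→2900, (C,hash)→3440, (C,merge)→8390 …(+1); best=1240 via (A,nl_idx)
  {ABD}: card=6000; try (A,hash)→2260, (A,merge)→3140, (B,hash)→5040, (A,nl_idx)→7780, (B,merge)→9290, (B,nl_idx)→11240 …(+2); best=2260 via (A,hash)
  {BCD}: card=200; try (B,nl_idx)→860, (B,merge)→2870, (C,hash)→2980, (C,merge)→3530, (B,hash)→4520, (B,nl)→5500 …(+1); best=860 via (B,nl_idx)
  {ABCD}: card=6000; try (A,hash)→2740, (A,merge)→3620, (B,hash)→5840, (A,nl_idx)→8260, (B,merge)→10090, (C,hash)→10660 …(+5); best=2740 via (A,hash)

cost=2740; order=C,D,B,A; methods=hash,nl_idx,hash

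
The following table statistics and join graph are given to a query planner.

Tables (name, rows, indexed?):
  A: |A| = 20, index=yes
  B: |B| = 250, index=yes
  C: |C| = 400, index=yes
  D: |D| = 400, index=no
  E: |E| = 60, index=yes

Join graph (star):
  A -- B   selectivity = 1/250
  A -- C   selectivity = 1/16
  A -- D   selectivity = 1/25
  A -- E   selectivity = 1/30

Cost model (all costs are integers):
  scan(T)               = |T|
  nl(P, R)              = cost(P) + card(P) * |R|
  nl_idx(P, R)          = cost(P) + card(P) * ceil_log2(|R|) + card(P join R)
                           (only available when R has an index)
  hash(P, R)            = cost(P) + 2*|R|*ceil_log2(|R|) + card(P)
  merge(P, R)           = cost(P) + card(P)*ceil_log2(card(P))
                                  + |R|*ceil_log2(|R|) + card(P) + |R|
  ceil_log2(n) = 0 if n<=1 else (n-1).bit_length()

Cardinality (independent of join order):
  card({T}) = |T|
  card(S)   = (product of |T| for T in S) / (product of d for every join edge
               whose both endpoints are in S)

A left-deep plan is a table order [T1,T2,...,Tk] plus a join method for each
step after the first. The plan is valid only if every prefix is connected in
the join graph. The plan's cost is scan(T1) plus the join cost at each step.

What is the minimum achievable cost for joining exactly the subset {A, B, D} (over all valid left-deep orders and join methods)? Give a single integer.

Selinger DP over subsets of {A,B,D}:
  {A}: scan cost=20, card=20
  {B}: scan cost=250, card=250
  {D}: scan cost=400, card=400
  {AB}: card=20; try (B,nl_idx)→200, (A,hash)→700, (A,nl_idx)→1520, (B,merge)→2390, (A,merge)→2620, (B,hash)→4040 …(+2); best=200 via (B,nl_idx)
  {AD}: card=320; try (A,hash)→1000, (A,nl_idx)→2720, (D,merge)→4140, (A,merge)→4520, (D,hash)→7240, (D,nl)→8020 …(+1); best=1000 via (A,hash)
  {ABD}: card=320; try (B,nl_idx)→3880, (D,merge)→4320, (B,hash)→5320, (B,merge)→6450, (D,hash)→7420, (D,nl)→8200 …(+1); best=3880 via (B,nl_idx)

3880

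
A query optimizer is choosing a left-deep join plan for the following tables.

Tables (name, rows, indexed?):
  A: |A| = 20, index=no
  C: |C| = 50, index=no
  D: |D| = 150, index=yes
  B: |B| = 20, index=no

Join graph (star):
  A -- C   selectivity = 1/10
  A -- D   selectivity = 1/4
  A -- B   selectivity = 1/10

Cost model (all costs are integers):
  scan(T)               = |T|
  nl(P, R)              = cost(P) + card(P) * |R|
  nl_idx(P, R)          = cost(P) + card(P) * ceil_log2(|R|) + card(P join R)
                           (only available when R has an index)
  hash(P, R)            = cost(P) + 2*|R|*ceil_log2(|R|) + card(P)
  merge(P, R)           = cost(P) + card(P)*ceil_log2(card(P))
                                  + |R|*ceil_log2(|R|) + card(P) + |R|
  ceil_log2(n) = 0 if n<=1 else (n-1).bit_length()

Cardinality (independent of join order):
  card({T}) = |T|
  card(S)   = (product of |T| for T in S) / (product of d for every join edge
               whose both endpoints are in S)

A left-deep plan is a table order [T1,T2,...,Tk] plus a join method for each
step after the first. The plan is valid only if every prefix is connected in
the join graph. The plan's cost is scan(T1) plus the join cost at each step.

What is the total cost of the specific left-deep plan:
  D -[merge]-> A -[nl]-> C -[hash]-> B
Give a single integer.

43070

step 1: scan D: cost=150, card=150
step 2: join A via merge
    card(P join A) = 150*20/(4) = 750
    cost = 150 + 150*8 + 20*5 + 150 + 20 = 1620
step 3: join C via nl
    card(P join C) = 750*50/(10) = 3750
    cost = 1620 + 750*50 = 39120
step 4: join B via hash
    card(P join B) = 3750*20/(10) = 7500
    cost = 39120 + 2*20*5 + 3750 = 43070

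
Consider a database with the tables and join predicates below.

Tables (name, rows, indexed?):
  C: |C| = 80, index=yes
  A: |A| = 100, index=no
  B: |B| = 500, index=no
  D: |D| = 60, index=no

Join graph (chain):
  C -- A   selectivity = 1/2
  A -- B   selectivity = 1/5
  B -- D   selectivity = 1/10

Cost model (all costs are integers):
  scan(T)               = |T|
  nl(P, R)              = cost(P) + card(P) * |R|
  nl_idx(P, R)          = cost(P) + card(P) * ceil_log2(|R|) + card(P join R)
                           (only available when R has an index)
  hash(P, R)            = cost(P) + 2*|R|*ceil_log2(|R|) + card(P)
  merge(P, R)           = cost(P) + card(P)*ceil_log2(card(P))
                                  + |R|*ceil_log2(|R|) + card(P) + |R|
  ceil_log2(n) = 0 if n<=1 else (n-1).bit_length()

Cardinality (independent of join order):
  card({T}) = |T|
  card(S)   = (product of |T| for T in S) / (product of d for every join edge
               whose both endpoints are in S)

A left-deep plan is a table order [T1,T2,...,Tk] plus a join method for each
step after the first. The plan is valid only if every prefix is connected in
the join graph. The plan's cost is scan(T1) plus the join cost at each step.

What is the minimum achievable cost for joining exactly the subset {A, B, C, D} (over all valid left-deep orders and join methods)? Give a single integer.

Selinger DP over subsets of {A,B,C,D}:
  {C}: scan cost=80, card=80
  {A}: scan cost=100, card=100
  {B}: scan cost=500, card=500
  {D}: scan cost=60, card=60
  {AC}: card=4000; try (C,hash)→1320, (A,merge)→1520, (C,merge)→1540, (A,hash)→1560, (C,nl_idx)→4800, (A,nl)→8080 …(+1); best=1320 via (C,hash)
  {AB}: card=10000; try (A,hash)→2400, (B,merge)→5900, (A,merge)→6300, (B,hash)→9200, (B,nl)→50100, (A,nl)→50500; best=2400 via (A,hash)
  {BD}: card=3000; try (D,hash)→1720, (B,merge)→5480, (D,merge)→5920, (B,hash)→9120, (B,nl)→30060, (D,nl)→30500; best=1720 via (D,hash)
  {ABC}: card=400000; try (C,hash)→13520, (B,hash)→14320, (B,merge)→58320, (C,merge)→153040, (C,nl_idx)→472400, (C,nl)→802400 …(+1); best=13520 via (C,hash)
  {ABD}: card=60000; try (A,hash)→6120, (D,hash)→13120, (A,merge)→41520, (D,merge)→152820, (A,nl)→301720, (D,nl)→602400; best=6120 via (A,hash)
  {ABCD}: card=2400000; try (C,hash)→67240, (D,hash)→414240, (C,merge)→1026760, (C,nl_idx)→2826120, (C,nl)→4806120, (D,merge)→8013940 …(+1); best=67240 via (C,hash)

67240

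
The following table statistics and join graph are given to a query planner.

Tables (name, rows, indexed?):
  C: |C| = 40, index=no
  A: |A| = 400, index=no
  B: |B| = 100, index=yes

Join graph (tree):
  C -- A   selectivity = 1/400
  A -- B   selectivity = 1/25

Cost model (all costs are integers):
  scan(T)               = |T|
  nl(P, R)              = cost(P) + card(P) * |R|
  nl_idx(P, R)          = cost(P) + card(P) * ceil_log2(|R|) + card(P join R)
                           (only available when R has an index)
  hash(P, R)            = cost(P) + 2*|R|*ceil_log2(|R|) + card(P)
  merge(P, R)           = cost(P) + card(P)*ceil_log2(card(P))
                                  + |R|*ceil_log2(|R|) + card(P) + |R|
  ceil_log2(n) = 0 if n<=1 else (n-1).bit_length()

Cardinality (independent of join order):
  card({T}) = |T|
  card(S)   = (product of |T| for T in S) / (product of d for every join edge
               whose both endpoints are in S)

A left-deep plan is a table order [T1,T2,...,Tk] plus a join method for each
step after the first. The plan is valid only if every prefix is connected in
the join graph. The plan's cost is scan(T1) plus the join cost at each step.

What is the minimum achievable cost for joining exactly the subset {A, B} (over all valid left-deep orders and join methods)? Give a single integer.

Selinger DP over subsets of {A,B}:
  {A}: scan cost=400, card=400
  {B}: scan cost=100, card=100
  {AB}: card=1600; try (B,hash)→2200, (B,nl_idx)→4800, (A,merge)→4900, (B,merge)→5200, (A,hash)→7400, (A,nl)→40100 …(+1); best=2200 via (B,hash)

2200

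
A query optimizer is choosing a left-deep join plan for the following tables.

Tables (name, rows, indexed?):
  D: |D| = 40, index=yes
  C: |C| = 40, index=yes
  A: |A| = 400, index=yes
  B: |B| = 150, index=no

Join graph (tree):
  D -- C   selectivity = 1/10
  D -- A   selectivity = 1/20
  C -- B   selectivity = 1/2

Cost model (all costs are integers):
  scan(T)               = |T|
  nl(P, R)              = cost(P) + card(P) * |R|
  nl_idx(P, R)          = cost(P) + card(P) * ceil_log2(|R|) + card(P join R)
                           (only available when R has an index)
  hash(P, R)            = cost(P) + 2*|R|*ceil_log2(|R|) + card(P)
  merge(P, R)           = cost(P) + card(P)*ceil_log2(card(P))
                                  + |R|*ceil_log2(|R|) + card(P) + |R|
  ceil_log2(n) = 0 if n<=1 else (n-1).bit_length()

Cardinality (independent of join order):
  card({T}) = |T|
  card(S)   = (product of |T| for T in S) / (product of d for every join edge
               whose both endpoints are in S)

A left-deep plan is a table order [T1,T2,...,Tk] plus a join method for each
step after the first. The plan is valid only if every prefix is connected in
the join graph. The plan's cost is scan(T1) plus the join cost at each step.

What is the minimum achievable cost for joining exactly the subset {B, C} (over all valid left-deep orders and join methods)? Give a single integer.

780

Selinger DP over subsets of {B,C}:
  {C}: scan cost=40, card=40
  {B}: scan cost=150, card=150
  {BC}: card=3000; try (C,hash)→780, (B,merge)→1670, (C,merge)→1780, (B,hash)→2480, (C,nl_idx)→4050, (B,nl)→6040 …(+1); best=780 via (C,hash)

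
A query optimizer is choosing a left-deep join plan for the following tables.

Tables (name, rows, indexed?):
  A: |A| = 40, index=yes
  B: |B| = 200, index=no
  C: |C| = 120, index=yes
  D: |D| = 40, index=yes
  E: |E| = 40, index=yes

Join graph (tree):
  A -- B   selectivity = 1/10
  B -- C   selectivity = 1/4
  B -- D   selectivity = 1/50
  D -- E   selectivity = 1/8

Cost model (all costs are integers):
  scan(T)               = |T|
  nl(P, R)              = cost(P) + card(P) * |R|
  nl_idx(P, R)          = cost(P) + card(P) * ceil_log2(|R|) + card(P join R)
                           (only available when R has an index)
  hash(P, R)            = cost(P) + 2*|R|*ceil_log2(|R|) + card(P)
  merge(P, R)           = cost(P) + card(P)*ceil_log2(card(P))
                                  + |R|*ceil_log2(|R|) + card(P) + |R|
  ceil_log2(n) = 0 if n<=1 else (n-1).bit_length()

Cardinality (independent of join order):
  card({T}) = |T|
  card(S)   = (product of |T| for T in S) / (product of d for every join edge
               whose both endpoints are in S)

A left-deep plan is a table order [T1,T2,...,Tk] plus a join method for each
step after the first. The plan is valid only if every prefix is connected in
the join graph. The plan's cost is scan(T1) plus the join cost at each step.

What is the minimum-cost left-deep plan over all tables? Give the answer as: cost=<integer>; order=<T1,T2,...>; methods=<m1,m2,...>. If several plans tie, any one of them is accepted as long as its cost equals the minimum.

Selinger DP (subsets sized 1..n):
  {A}: scan cost=40, card=40
  {B}: scan cost=200, card=200
  {C}: scan cost=120, card=120
  {D}: scan cost=40, card=40
  {E}: scan cost=40, card=40
  {AB}: card=800; try (A,hash)→880, (B,merge)→2120, (A,nl_idx)→2200, (A,merge)→2280, (B,hash)→3280, (B,nl)→8040 …(+1); best=880 via (A,hash)
  {BC}: card=6000; try (C,hash)→2080, (B,merge)→2880, (C,merge)→2960, (B,hash)→3440, (C,nl_idx)→7600, (B,nl)→24120 …(+1); best=2080 via (C,hash)
  {BD}: card=160; try (D,hash)→880, (D,nl_idx)→1560, (B,merge)→2120, (D,merge)→2280, (B,hash)→3280, (B,nl)→8040 …(+1); best=880 via (D,hash)
  {DE}: card=200; try (E,nl_idx)→480, (D,nl_idx)→480, (E,hash)→560, (D,hash)→560, (E,merge)→600, (D,merge)→600 …(+2); best=480 via (E,nl_idx)
  {ABC}: card=24000; try (C,hash)→3360, (A,hash)→8560, (C,merge)→10640, (C,nl_idx)→30480, (A,nl_idx)→62080, (A,merge)→86360 …(+2); best=3360 via (C,hash)
  {ABD}: card=640; try (A,hash)→1520, (D,hash)→2160, (A,nl_idx)→2480, (A,merge)→2600, (D,nl_idx)→6320, (A,nl)→7280 …(+2); best=1520 via (A,hash)
  {BCD}: card=4800; try (C,hash)→2720, (C,merge)→3280, (C,nl_idx)→6800, (D,hash)→8560, (C,nl)→20080, (D,nl_idx)→42880 …(+2); best=2720 via (C,hash)
  {BDE}: card=800; try (E,hash)→1520, (E,merge)→2600, (E,nl_idx)→2640, (B,hash)→3880, (B,merge)→4080, (E,nl)→7280 …(+1); best=1520 via (E,hash)
  {ABCD}: card=19200; try (C,hash)→3840, (A,hash)→8000, (C,merge)→9520, (C,nl_idx)→25200, (D,hash)→27840, (A,nl_idx)→50720 …(+6); best=3840 via (C,hash)
  {ABDE}: card=3200; try (E,hash)→2640, (A,hash)→2800, (E,nl_idx)→8560, (E,merge)→8840, (A,nl_idx)→9520, (A,merge)→10600 …(+2); best=2640 via (E,hash)
  {BCDE}: card=24000; try (C,hash)→4000, (E,hash)→8000, (C,merge)→11280, (C,nl_idx)→31120, (E,nl_idx)→55520, (E,merge)→70200 …(+2); best=4000 via (C,hash)
  {ABCDE}: card=96000; try (C,hash)→7520, (E,hash)→23520, (A,hash)→28480, (C,merge)→45200, (C,nl_idx)→121040, (E,nl_idx)→215040 …(+6); best=7520 via (C,hash)

cost=7520; order=B,D,A,E,C; methods=hash,hash,hash,hash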